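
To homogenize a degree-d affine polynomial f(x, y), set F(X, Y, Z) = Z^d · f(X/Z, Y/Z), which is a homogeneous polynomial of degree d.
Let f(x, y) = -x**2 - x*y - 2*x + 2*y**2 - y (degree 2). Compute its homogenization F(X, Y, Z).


F(X, Y, Z) = -X**2 - X*Y - 2*X*Z + 2*Y**2 - Y*Z

deg(f) = 2.
Substitute x = X/Z, y = Y/Z into f, then multiply by Z^2.
  monomial -1·x^2·y^0 ↦ -1·X^2·Y^0·Z^0.
  monomial -1·x^1·y^1 ↦ -1·X^1·Y^1·Z^0.
  monomial -2·x^1·y^0 ↦ -2·X^1·Y^0·Z^1.
  monomial 2·x^0·y^2 ↦ 2·X^0·Y^2·Z^0.
  monomial -1·x^0·y^1 ↦ -1·X^0·Y^1·Z^1.
Collecting: F(X, Y, Z) = -X**2 - X*Y - 2*X*Z + 2*Y**2 - Y*Z.


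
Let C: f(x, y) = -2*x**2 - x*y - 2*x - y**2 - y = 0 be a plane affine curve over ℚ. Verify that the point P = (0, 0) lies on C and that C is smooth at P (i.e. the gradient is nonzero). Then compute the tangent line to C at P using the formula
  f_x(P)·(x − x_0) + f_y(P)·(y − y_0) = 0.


Tangent line at P: -2*x - y = 0.

Step 1: f(0, 0) = 0, so P lies on C.
Step 2: partial derivatives
  f_x(x, y) = -4*x - y - 2, f_y(x, y) = -x - 2*y - 1.
  f_x(P) = -2, f_y(P) = -1 (gradient nonzero, so P is smooth).
Step 3: tangent line at P: -2·(x − 0) + -1·(y − 0) = 0.
Expanding: -2*x - y = 0.


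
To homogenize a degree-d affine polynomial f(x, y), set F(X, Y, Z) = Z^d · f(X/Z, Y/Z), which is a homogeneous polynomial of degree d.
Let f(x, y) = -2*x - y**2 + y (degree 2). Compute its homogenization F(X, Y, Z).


F(X, Y, Z) = -2*X*Z - Y**2 + Y*Z

deg(f) = 2.
Substitute x = X/Z, y = Y/Z into f, then multiply by Z^2.
  monomial -2·x^1·y^0 ↦ -2·X^1·Y^0·Z^1.
  monomial -1·x^0·y^2 ↦ -1·X^0·Y^2·Z^0.
  monomial 1·x^0·y^1 ↦ 1·X^0·Y^1·Z^1.
Collecting: F(X, Y, Z) = -2*X*Z - Y**2 + Y*Z.


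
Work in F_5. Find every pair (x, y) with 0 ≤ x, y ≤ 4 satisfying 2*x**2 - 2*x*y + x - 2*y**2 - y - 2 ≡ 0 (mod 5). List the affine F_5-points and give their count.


Affine F_5-points: {(0, 1), (2, 2), (2, 3), (3, 1), (3, 3)}; count = 5.

For each of the 25 pairs (x, y) ∈ F_5², evaluate f(x, y) mod 5. Record the zeros.
  x = 0: [0↦3, 1↦0, 2↦3, 3↦2, 4↦2]  zeros at y ∈ {1}
  x = 1: [0↦1, 1↦1, 2↦2, 3↦4, 4↦2]  zeros at y ∈ ∅
  x = 2: [0↦3, 1↦1, 2↦0, 3↦0, 4↦1]  zeros at y ∈ {2, 3}
  x = 3: [0↦4, 1↦0, 2↦2, 3↦0, 4↦4]  zeros at y ∈ {1, 3}
  x = 4: [0↦4, 1↦3, 2↦3, 3↦4, 4↦1]  zeros at y ∈ ∅
Collecting zeros: affine points = {(0, 1), (2, 2), (2, 3), (3, 1), (3, 3)}.
Total count |C(F_5)_aff| = 5.


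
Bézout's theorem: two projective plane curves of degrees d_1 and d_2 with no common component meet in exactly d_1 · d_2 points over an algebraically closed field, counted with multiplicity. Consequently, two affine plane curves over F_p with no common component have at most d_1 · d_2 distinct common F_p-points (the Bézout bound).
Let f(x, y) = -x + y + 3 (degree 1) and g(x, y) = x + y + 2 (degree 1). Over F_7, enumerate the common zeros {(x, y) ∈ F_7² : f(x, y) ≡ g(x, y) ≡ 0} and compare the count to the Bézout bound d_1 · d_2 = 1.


Common zeros: {(4, 1)}; count = 1; Bézout bound = 1.

deg(f) = 1, deg(g) = 1, so Bézout bound = 1.
Scan x ∈ F_7. For each x, list the y ∈ F_7 with f(x, y) ≡ 0 and those with g(x, y) ≡ 0 (mod 7); the common zeros in that column are the intersection.
  x = 0: f ≡ 0 at y ∈ {4}; g ≡ 0 at y ∈ {5}; common: ∅.
  x = 1: f ≡ 0 at y ∈ {5}; g ≡ 0 at y ∈ {4}; common: ∅.
  x = 2: f ≡ 0 at y ∈ {6}; g ≡ 0 at y ∈ {3}; common: ∅.
  x = 3: f ≡ 0 at y ∈ {0}; g ≡ 0 at y ∈ {2}; common: ∅.
  x = 4: f ≡ 0 at y ∈ {1}; g ≡ 0 at y ∈ {1}; common: {1}.
  x = 5: f ≡ 0 at y ∈ {2}; g ≡ 0 at y ∈ {0}; common: ∅.
  x = 6: f ≡ 0 at y ∈ {3}; g ≡ 0 at y ∈ {6}; common: ∅.
Collecting: common zeros = {(4, 1)}, so the count is 1.
Comparison with the Bézout bound: 1 ≤ 1 = deg(f)·deg(g), as expected for curves with no common component (the bound is attained).


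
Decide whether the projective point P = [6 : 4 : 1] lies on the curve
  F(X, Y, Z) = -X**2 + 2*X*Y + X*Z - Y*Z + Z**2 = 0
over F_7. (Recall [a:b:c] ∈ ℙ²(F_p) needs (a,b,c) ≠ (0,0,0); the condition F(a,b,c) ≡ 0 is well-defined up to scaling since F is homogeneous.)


F(6,4,1) ≡ 1 (mod 7); P is NOT on the curve.

Evaluate F(6, 4, 1) term-by-term (mod 7).
  -X**2 ↦ -1·36·1·1 = -36
  2*X*Y ↦ 2·6·4·1 = 48
  X*Z ↦ 1·6·1·1 = 6
  -Y*Z ↦ -1·1·4·1 = -4
  Z**2 ↦ 1·1·1·1 = 1
Sum: F(6, 4, 1) = (-36) + (48) + (6) + (-4) + (1) = 15.
Reducing mod 7: 15 ≡ 1 (mod 7).
Since F(a, b, c) ≡ 1 ≠ 0 (mod 7), P does NOT lie on the curve.


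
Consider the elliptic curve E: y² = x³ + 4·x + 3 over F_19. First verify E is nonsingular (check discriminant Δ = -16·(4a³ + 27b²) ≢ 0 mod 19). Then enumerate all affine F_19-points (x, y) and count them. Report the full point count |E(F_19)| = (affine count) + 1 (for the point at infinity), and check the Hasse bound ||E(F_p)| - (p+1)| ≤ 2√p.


Affine points = {(2, 0), (3, 2), (3, 17), (4, 8), (4, 11), (10, 6), (10, 13), (17, 5), (17, 14), (18, 6), (18, 13)}; affine count = 11; |E(F_19)| = 12.

Discriminant check: Δ ∝ 4a³ + 27b² = 4·4³ + 27·3² = 4·64 + 27·9 ≡ 5 (mod 19). Nonzero ⇒ E is nonsingular.
For each x ∈ F_19, compute rhs = x³ + 4·x + 3 mod 19, then count y ∈ F_19 with y² ≡ rhs.
  x = 0: rhs = 3, matching y values: none (0 points).
  x = 1: rhs = 8, matching y values: none (0 points).
  x = 2: rhs = 0, matching y values: 0 (1 points).
  x = 3: rhs = 4, matching y values: 2, 17 (2 points).
  x = 4: rhs = 7, matching y values: 8, 11 (2 points).
  x = 5: rhs = 15, matching y values: none (0 points).
  x = 6: rhs = 15, matching y values: none (0 points).
  x = 7: rhs = 13, matching y values: none (0 points).
  x = 8: rhs = 15, matching y values: none (0 points).
  x = 9: rhs = 8, matching y values: none (0 points).
  x = 10: rhs = 17, matching y values: 6, 13 (2 points).
  x = 11: rhs = 10, matching y values: none (0 points).
  x = 12: rhs = 12, matching y values: none (0 points).
  x = 13: rhs = 10, matching y values: none (0 points).
  x = 14: rhs = 10, matching y values: none (0 points).
  x = 15: rhs = 18, matching y values: none (0 points).
  x = 16: rhs = 2, matching y values: none (0 points).
  x = 17: rhs = 6, matching y values: 5, 14 (2 points).
  x = 18: rhs = 17, matching y values: 6, 13 (2 points).
Total affine count: 11.
Full point count |E(F_19)| = 11 + 1 = 12.
Hasse bound: |12 − (19+1)| = |-8| = 8 ≤ 2√19 ≈ 8.7178 ✓.


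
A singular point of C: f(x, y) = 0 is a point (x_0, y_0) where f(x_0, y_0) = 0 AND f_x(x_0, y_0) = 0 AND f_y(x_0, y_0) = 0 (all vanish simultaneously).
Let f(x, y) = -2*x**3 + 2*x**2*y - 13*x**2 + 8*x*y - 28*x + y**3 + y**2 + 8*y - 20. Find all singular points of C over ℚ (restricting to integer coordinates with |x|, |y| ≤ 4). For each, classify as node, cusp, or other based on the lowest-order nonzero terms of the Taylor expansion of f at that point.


Singular points: {(-2, 0)}; classification: node.

Compute partial derivatives:
  f_x = -6*x**2 + 4*x*y - 26*x + 8*y - 28.
  f_y = 2*x**2 + 8*x + 3*y**2 + 2*y + 8.
Scan x_0 ∈ {−4, ..., 4}. For each x_0, f_y(x_0, y) is a polynomial in y; find its integer roots y ∈ {−4, ..., 4}, then test f_x and f at those candidates.
  x = -4: f_y(-4, y) = 3*y**2 + 2*y + 8; no integer root y with |y| ≤ 4.
  x = -3: f_y(-3, y) = 3*y**2 + 2*y + 2; no integer root y with |y| ≤ 4.
  x = -2: f_y(-2, y) = 3*y**2 + 2*y; vanishes at y ∈ {0}. (-2, 0): f_x = 0, f = 0 — SINGULAR.
  x = -1: f_y(-1, y) = 3*y**2 + 2*y + 2; no integer root y with |y| ≤ 4.
  x = 0: f_y(0, y) = 3*y**2 + 2*y + 8; no integer root y with |y| ≤ 4.
  x = 1: f_y(1, y) = 3*y**2 + 2*y + 18; no integer root y with |y| ≤ 4.
  x = 2: f_y(2, y) = 3*y**2 + 2*y + 32; no integer root y with |y| ≤ 4.
  x = 3: f_y(3, y) = 3*y**2 + 2*y + 50; no integer root y with |y| ≤ 4.
  x = 4: f_y(4, y) = 3*y**2 + 2*y + 72; no integer root y with |y| ≤ 4.
Only singular point on the grid: (-2, 0).
Classify: substitute x = -2 + u, y = 0 + v and expand: f = -2*u**3 + 2*u**2*v - u**2 + v**3 + v**2.
No constant or linear terms (consistent with a singular point). Quadratic part: -u**2 + v**2. Cubic part: -2*u**3 + 2*u**2*v + v**3.
The quadratic part v**2 - u**2 = (v − u)(v + u) splits into two distinct linear factors, so there are two distinct tangent lines y − 0 = ±(x − -2) — this is a node (ordinary double point).
Classification: node.


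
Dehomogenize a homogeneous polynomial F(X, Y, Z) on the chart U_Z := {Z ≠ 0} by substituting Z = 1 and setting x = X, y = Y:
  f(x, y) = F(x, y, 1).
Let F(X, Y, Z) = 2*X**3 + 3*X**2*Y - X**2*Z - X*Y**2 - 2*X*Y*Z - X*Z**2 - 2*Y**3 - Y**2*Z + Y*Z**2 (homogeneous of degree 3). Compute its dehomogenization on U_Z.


f(x, y) = 2*x**3 + 3*x**2*y - x**2 - x*y**2 - 2*x*y - x - 2*y**3 - y**2 + y

On U_Z we set Z = 1. Each monomial c·X^i·Y^j·Z^k in F becomes c·x^i·y^j·1^k = c·x^i·y^j.
Substituting Z = 1: F(X, Y, 1) = 2*x**3 + 3*x**2*y - x**2 - x*y**2 - 2*x*y - x - 2*y**3 - y**2 + y.
Note: deg(f) ≤ deg(F) = 3; strict inequality happens when F is divisible by Z (lost terms).


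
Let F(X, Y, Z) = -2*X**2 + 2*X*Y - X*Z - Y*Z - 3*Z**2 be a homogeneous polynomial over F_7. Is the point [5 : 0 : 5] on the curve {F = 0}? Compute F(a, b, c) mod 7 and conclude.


F(5,0,5) ≡ 4 (mod 7); P is NOT on the curve.

Evaluate F(5, 0, 5) term-by-term (mod 7).
  -2*X**2 ↦ -2·25·1·1 = -50
  2*X*Y ↦ 2·5·0·1 = 0
  -X*Z ↦ -1·5·1·5 = -25
  -Y*Z ↦ -1·1·0·5 = 0
  -3*Z**2 ↦ -3·1·1·25 = -75
Sum: F(5, 0, 5) = (-50) + (0) + (-25) + (0) + (-75) = -150.
Reducing mod 7: -150 ≡ 4 (mod 7).
Since F(a, b, c) ≡ 4 ≠ 0 (mod 7), P does NOT lie on the curve.


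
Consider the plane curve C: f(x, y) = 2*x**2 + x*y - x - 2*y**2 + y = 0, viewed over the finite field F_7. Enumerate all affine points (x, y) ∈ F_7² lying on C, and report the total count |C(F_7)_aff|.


Affine F_7-points: {(0, 0), (0, 4), (2, 1), (2, 4), (4, 0), (4, 6), (5, 1), (5, 2)}; count = 8.

For each of the 49 pairs (x, y) ∈ F_7², evaluate f(x, y) mod 7. Record the zeros.
  x = 0: [0↦0, 1↦6, 2↦1, 3↦6, 4↦0, 5↦4, 6↦4]  zeros at y ∈ {0, 4}
  x = 1: [0↦1, 1↦1, 2↦4, 3↦3, 4↦5, 5↦3, 6↦4]  zeros at y ∈ ∅
  x = 2: [0↦6, 1↦0, 2↦4, 3↦4, 4↦0, 5↦6, 6↦1]  zeros at y ∈ {1, 4}
  x = 3: [0↦1, 1↦3, 2↦1, 3↦2, 4↦6, 5↦6, 6↦2]  zeros at y ∈ ∅
  x = 4: [0↦0, 1↦3, 2↦2, 3↦4, 4↦2, 5↦3, 6↦0]  zeros at y ∈ {0, 6}
  x = 5: [0↦3, 1↦0, 2↦0, 3↦3, 4↦2, 5↦4, 6↦2]  zeros at y ∈ {1, 2}
  x = 6: [0↦3, 1↦1, 2↦2, 3↦6, 4↦6, 5↦2, 6↦1]  zeros at y ∈ ∅
Collecting zeros: affine points = {(0, 0), (0, 4), (2, 1), (2, 4), (4, 0), (4, 6), (5, 1), (5, 2)}.
Total count |C(F_7)_aff| = 8.


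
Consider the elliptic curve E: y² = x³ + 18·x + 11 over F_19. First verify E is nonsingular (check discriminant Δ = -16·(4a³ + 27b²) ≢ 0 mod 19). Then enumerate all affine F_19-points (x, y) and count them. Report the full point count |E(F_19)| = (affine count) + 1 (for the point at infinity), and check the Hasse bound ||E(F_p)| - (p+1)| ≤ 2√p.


Affine points = {(0, 7), (0, 12), (1, 7), (1, 12), (2, 6), (2, 13), (3, 4), (3, 15), (5, 6), (5, 13), (7, 9), (7, 10), (9, 3), (9, 16), (11, 1), (11, 18), (12, 6), (12, 13), (14, 9), (14, 10), (16, 5), (16, 14), (17, 9), (17, 10), (18, 7), (18, 12)}; affine count = 26; |E(F_19)| = 27.

Discriminant check: Δ ∝ 4a³ + 27b² = 4·18³ + 27·11² = 4·5832 + 27·121 ≡ 14 (mod 19). Nonzero ⇒ E is nonsingular.
For each x ∈ F_19, compute rhs = x³ + 18·x + 11 mod 19, then count y ∈ F_19 with y² ≡ rhs.
  x = 0: rhs = 11, matching y values: 7, 12 (2 points).
  x = 1: rhs = 11, matching y values: 7, 12 (2 points).
  x = 2: rhs = 17, matching y values: 6, 13 (2 points).
  x = 3: rhs = 16, matching y values: 4, 15 (2 points).
  x = 4: rhs = 14, matching y values: none (0 points).
  x = 5: rhs = 17, matching y values: 6, 13 (2 points).
  x = 6: rhs = 12, matching y values: none (0 points).
  x = 7: rhs = 5, matching y values: 9, 10 (2 points).
  x = 8: rhs = 2, matching y values: none (0 points).
  x = 9: rhs = 9, matching y values: 3, 16 (2 points).
  x = 10: rhs = 13, matching y values: none (0 points).
  x = 11: rhs = 1, matching y values: 1, 18 (2 points).
  x = 12: rhs = 17, matching y values: 6, 13 (2 points).
  x = 13: rhs = 10, matching y values: none (0 points).
  x = 14: rhs = 5, matching y values: 9, 10 (2 points).
  x = 15: rhs = 8, matching y values: none (0 points).
  x = 16: rhs = 6, matching y values: 5, 14 (2 points).
  x = 17: rhs = 5, matching y values: 9, 10 (2 points).
  x = 18: rhs = 11, matching y values: 7, 12 (2 points).
Total affine count: 26.
Full point count |E(F_19)| = 26 + 1 = 27.
Hasse bound: |27 − (19+1)| = |7| = 7 ≤ 2√19 ≈ 8.7178 ✓.


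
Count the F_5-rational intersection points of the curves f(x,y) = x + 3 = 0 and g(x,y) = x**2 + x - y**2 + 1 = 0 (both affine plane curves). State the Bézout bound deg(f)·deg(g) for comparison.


Common zeros: ∅; count = 0; Bézout bound = 2.

deg(f) = 1, deg(g) = 2, so Bézout bound = 2.
Scan x ∈ F_5. For each x, list the y ∈ F_5 with f(x, y) ≡ 0 and those with g(x, y) ≡ 0 (mod 5); the common zeros in that column are the intersection.
  x = 0: f ≡ 0 at y ∈ ∅; g ≡ 0 at y ∈ {1, 4}; common: ∅.
  x = 1: f ≡ 0 at y ∈ ∅; g ≡ 0 at y ∈ ∅; common: ∅.
  x = 2: f ≡ 0 at y ∈ {0, 1, 2, 3, 4}; g ≡ 0 at y ∈ ∅; common: ∅.
  x = 3: f ≡ 0 at y ∈ ∅; g ≡ 0 at y ∈ ∅; common: ∅.
  x = 4: f ≡ 0 at y ∈ ∅; g ≡ 0 at y ∈ {1, 4}; common: ∅.
Collecting: common zeros = ∅, so the count is 0.
Comparison with the Bézout bound: 0 ≤ 2 = deg(f)·deg(g), as expected for curves with no common component (the affine F_5-count falls short of the bound because intersections may lie at infinity, over extension fields, or carry multiplicity).


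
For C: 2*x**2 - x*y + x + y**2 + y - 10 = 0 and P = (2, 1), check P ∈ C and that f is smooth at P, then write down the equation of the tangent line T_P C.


Tangent line at P: 8*x + y - 17 = 0.

Step 1: f(2, 1) = 0, so P lies on C.
Step 2: partial derivatives
  f_x(x, y) = 4*x - y + 1, f_y(x, y) = -x + 2*y + 1.
  f_x(P) = 8, f_y(P) = 1 (gradient nonzero, so P is smooth).
Step 3: tangent line at P: 8·(x − 2) + 1·(y − 1) = 0.
Expanding: 8*x + y - 17 = 0.


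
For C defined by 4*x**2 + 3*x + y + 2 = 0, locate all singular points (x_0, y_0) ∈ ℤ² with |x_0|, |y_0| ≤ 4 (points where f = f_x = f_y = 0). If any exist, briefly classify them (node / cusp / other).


No singular points in the scanned grid; C is smooth there.

Compute partial derivatives:
  f_x = 8*x + 3.
  f_y = 1.
f_y = 1 is a nonzero constant, so f_y never vanishes: no point (x, y) can satisfy f = f_x = f_y = 0. In particular no (x, y) ∈ {−4, ..., 4}² is singular; the curve is smooth.


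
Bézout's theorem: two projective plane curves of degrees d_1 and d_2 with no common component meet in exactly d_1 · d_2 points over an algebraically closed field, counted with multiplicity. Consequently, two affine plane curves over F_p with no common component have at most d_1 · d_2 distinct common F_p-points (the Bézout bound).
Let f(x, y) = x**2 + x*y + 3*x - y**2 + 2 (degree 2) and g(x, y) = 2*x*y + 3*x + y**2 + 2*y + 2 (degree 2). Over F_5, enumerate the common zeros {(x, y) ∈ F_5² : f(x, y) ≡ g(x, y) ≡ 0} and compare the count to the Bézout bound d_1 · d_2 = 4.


Common zeros: {(4, 4)}; count = 1; Bézout bound = 4.

deg(f) = 2, deg(g) = 2, so Bézout bound = 4.
Scan x ∈ F_5. For each x, list the y ∈ F_5 with f(x, y) ≡ 0 and those with g(x, y) ≡ 0 (mod 5); the common zeros in that column are the intersection.
  x = 0: f ≡ 0 at y ∈ ∅; g ≡ 0 at y ∈ {1, 2}; common: ∅.
  x = 1: f ≡ 0 at y ∈ {3}; g ≡ 0 at y ∈ {0, 1}; common: ∅.
  x = 2: f ≡ 0 at y ∈ ∅; g ≡ 0 at y ∈ {1, 3}; common: ∅.
  x = 3: f ≡ 0 at y ∈ {0, 3}; g ≡ 0 at y ∈ {1}; common: ∅.
  x = 4: f ≡ 0 at y ∈ {0, 4}; g ≡ 0 at y ∈ {1, 4}; common: {4}.
Collecting: common zeros = {(4, 4)}, so the count is 1.
Comparison with the Bézout bound: 1 ≤ 4 = deg(f)·deg(g), as expected for curves with no common component (the affine F_5-count falls short of the bound because intersections may lie at infinity, over extension fields, or carry multiplicity).


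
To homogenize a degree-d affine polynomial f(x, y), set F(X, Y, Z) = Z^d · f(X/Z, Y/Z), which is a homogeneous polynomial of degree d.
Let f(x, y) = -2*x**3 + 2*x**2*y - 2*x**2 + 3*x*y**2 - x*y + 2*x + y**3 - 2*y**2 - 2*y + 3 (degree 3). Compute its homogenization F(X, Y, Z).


F(X, Y, Z) = -2*X**3 + 2*X**2*Y - 2*X**2*Z + 3*X*Y**2 - X*Y*Z + 2*X*Z**2 + Y**3 - 2*Y**2*Z - 2*Y*Z**2 + 3*Z**3

deg(f) = 3.
Substitute x = X/Z, y = Y/Z into f, then multiply by Z^3.
  monomial -2·x^3·y^0 ↦ -2·X^3·Y^0·Z^0.
  monomial 2·x^2·y^1 ↦ 2·X^2·Y^1·Z^0.
  monomial -2·x^2·y^0 ↦ -2·X^2·Y^0·Z^1.
  monomial 3·x^1·y^2 ↦ 3·X^1·Y^2·Z^0.
  monomial -1·x^1·y^1 ↦ -1·X^1·Y^1·Z^1.
  monomial 2·x^1·y^0 ↦ 2·X^1·Y^0·Z^2.
  monomial 1·x^0·y^3 ↦ 1·X^0·Y^3·Z^0.
  monomial -2·x^0·y^2 ↦ -2·X^0·Y^2·Z^1.
  monomial -2·x^0·y^1 ↦ -2·X^0·Y^1·Z^2.
  monomial 3·x^0·y^0 ↦ 3·X^0·Y^0·Z^3.
Collecting: F(X, Y, Z) = -2*X**3 + 2*X**2*Y - 2*X**2*Z + 3*X*Y**2 - X*Y*Z + 2*X*Z**2 + Y**3 - 2*Y**2*Z - 2*Y*Z**2 + 3*Z**3.


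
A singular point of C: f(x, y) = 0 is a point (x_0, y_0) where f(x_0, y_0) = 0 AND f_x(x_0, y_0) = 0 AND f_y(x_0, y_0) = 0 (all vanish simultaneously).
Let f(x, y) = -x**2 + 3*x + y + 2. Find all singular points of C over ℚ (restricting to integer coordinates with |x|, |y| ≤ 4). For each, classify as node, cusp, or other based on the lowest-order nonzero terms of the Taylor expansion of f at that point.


No singular points in the scanned grid; C is smooth there.

Compute partial derivatives:
  f_x = 3 - 2*x.
  f_y = 1.
f_y = 1 is a nonzero constant, so f_y never vanishes: no point (x, y) can satisfy f = f_x = f_y = 0. In particular no (x, y) ∈ {−4, ..., 4}² is singular; the curve is smooth.


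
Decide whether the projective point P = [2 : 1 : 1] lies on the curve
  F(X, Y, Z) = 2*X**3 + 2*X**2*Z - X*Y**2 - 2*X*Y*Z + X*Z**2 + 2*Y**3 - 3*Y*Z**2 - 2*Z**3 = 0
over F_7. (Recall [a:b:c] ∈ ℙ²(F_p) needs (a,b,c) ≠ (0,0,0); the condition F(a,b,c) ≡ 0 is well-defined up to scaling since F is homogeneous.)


F(2,1,1) ≡ 3 (mod 7); P is NOT on the curve.

Evaluate F(2, 1, 1) term-by-term (mod 7).
  2*X**3 ↦ 2·8·1·1 = 16
  2*X**2*Z ↦ 2·4·1·1 = 8
  -X*Y**2 ↦ -1·2·1·1 = -2
  -2*X*Y*Z ↦ -2·2·1·1 = -4
  X*Z**2 ↦ 1·2·1·1 = 2
  2*Y**3 ↦ 2·1·1·1 = 2
  -3*Y*Z**2 ↦ -3·1·1·1 = -3
  -2*Z**3 ↦ -2·1·1·1 = -2
Sum: F(2, 1, 1) = (16) + (8) + (-2) + (-4) + (2) + (2) + (-3) + (-2) = 17.
Reducing mod 7: 17 ≡ 3 (mod 7).
Since F(a, b, c) ≡ 3 ≠ 0 (mod 7), P does NOT lie on the curve.


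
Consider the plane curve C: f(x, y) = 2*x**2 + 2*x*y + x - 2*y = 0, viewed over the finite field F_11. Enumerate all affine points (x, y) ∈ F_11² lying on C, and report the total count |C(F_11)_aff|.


Affine F_11-points: {(0, 0), (2, 6), (3, 3), (4, 5), (5, 0), (6, 1), (7, 5), (8, 6), (9, 1), (10, 3)}; count = 10.

For each of the 121 pairs (x, y) ∈ F_11², evaluate f(x, y) mod 11. Record the zeros.
  x = 0: [0↦0, 1↦9, 2↦7, 3↦5, 4↦3, 5↦1, 6↦10, 7↦8, 8↦6, 9↦4, 10↦2]  zeros at y ∈ {0}
  x = 1: [0↦3, 1↦3, 2↦3, 3↦3, 4↦3, 5↦3, 6↦3, 7↦3, 8↦3, 9↦3, 10↦3]  zeros at y ∈ ∅
  x = 2: [0↦10, 1↦1, 2↦3, 3↦5, 4↦7, 5↦9, 6↦0, 7↦2, 8↦4, 9↦6, 10↦8]  zeros at y ∈ {6}
  x = 3: [0↦10, 1↦3, 2↦7, 3↦0, 4↦4, 5↦8, 6↦1, 7↦5, 8↦9, 9↦2, 10↦6]  zeros at y ∈ {3}
  x = 4: [0↦3, 1↦9, 2↦4, 3↦10, 4↦5, 5↦0, 6↦6, 7↦1, 8↦7, 9↦2, 10↦8]  zeros at y ∈ {5}
  x = 5: [0↦0, 1↦8, 2↦5, 3↦2, 4↦10, 5↦7, 6↦4, 7↦1, 8↦9, 9↦6, 10↦3]  zeros at y ∈ {0}
  x = 6: [0↦1, 1↦0, 2↦10, 3↦9, 4↦8, 5↦7, 6↦6, 7↦5, 8↦4, 9↦3, 10↦2]  zeros at y ∈ {1}
  x = 7: [0↦6, 1↦7, 2↦8, 3↦9, 4↦10, 5↦0, 6↦1, 7↦2, 8↦3, 9↦4, 10↦5]  zeros at y ∈ {5}
  x = 8: [0↦4, 1↦7, 2↦10, 3↦2, 4↦5, 5↦8, 6↦0, 7↦3, 8↦6, 9↦9, 10↦1]  zeros at y ∈ {6}
  x = 9: [0↦6, 1↦0, 2↦5, 3↦10, 4↦4, 5↦9, 6↦3, 7↦8, 8↦2, 9↦7, 10↦1]  zeros at y ∈ {1}
  x = 10: [0↦1, 1↦8, 2↦4, 3↦0, 4↦7, 5↦3, 6↦10, 7↦6, 8↦2, 9↦9, 10↦5]  zeros at y ∈ {3}
Collecting zeros: affine points = {(0, 0), (2, 6), (3, 3), (4, 5), (5, 0), (6, 1), (7, 5), (8, 6), (9, 1), (10, 3)}.
Total count |C(F_11)_aff| = 10.


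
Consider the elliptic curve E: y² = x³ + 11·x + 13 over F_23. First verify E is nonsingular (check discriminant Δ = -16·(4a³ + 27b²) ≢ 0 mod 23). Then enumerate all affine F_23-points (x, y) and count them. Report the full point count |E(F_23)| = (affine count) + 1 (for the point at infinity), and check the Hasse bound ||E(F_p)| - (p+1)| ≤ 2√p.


Affine points = {(0, 6), (0, 17), (1, 5), (1, 18), (3, 2), (3, 21), (4, 11), (4, 12), (5, 3), (5, 20), (9, 6), (9, 17), (11, 4), (11, 19), (14, 6), (14, 17), (21, 11), (21, 12), (22, 1), (22, 22)}; affine count = 20; |E(F_23)| = 21.

Discriminant check: Δ ∝ 4a³ + 27b² = 4·11³ + 27·13² = 4·1331 + 27·169 ≡ 20 (mod 23). Nonzero ⇒ E is nonsingular.
For each x ∈ F_23, compute rhs = x³ + 11·x + 13 mod 23, then count y ∈ F_23 with y² ≡ rhs.
  x = 0: rhs = 13, matching y values: 6, 17 (2 points).
  x = 1: rhs = 2, matching y values: 5, 18 (2 points).
  x = 2: rhs = 20, matching y values: none (0 points).
  x = 3: rhs = 4, matching y values: 2, 21 (2 points).
  x = 4: rhs = 6, matching y values: 11, 12 (2 points).
  x = 5: rhs = 9, matching y values: 3, 20 (2 points).
  x = 6: rhs = 19, matching y values: none (0 points).
  x = 7: rhs = 19, matching y values: none (0 points).
  x = 8: rhs = 15, matching y values: none (0 points).
  x = 9: rhs = 13, matching y values: 6, 17 (2 points).
  x = 10: rhs = 19, matching y values: none (0 points).
  x = 11: rhs = 16, matching y values: 4, 19 (2 points).
  x = 12: rhs = 10, matching y values: none (0 points).
  x = 13: rhs = 7, matching y values: none (0 points).
  x = 14: rhs = 13, matching y values: 6, 17 (2 points).
  x = 15: rhs = 11, matching y values: none (0 points).
  x = 16: rhs = 7, matching y values: none (0 points).
  x = 17: rhs = 7, matching y values: none (0 points).
  x = 18: rhs = 17, matching y values: none (0 points).
  x = 19: rhs = 20, matching y values: none (0 points).
  x = 20: rhs = 22, matching y values: none (0 points).
  x = 21: rhs = 6, matching y values: 11, 12 (2 points).
  x = 22: rhs = 1, matching y values: 1, 22 (2 points).
Total affine count: 20.
Full point count |E(F_23)| = 20 + 1 = 21.
Hasse bound: |21 − (23+1)| = |-3| = 3 ≤ 2√23 ≈ 9.5917 ✓.


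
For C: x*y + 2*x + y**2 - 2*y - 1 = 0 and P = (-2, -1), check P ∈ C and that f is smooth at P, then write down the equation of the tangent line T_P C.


Tangent line at P: x - 6*y - 4 = 0.

Step 1: f(-2, -1) = 0, so P lies on C.
Step 2: partial derivatives
  f_x(x, y) = y + 2, f_y(x, y) = x + 2*y - 2.
  f_x(P) = 1, f_y(P) = -6 (gradient nonzero, so P is smooth).
Step 3: tangent line at P: 1·(x − -2) + -6·(y − -1) = 0.
Expanding: x - 6*y - 4 = 0.


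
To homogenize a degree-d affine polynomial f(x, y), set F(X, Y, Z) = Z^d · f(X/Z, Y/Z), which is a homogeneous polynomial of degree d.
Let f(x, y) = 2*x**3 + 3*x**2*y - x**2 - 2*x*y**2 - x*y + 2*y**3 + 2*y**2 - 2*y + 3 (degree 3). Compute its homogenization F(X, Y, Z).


F(X, Y, Z) = 2*X**3 + 3*X**2*Y - X**2*Z - 2*X*Y**2 - X*Y*Z + 2*Y**3 + 2*Y**2*Z - 2*Y*Z**2 + 3*Z**3

deg(f) = 3.
Substitute x = X/Z, y = Y/Z into f, then multiply by Z^3.
  monomial 2·x^3·y^0 ↦ 2·X^3·Y^0·Z^0.
  monomial 3·x^2·y^1 ↦ 3·X^2·Y^1·Z^0.
  monomial -1·x^2·y^0 ↦ -1·X^2·Y^0·Z^1.
  monomial -2·x^1·y^2 ↦ -2·X^1·Y^2·Z^0.
  monomial -1·x^1·y^1 ↦ -1·X^1·Y^1·Z^1.
  monomial 2·x^0·y^3 ↦ 2·X^0·Y^3·Z^0.
  monomial 2·x^0·y^2 ↦ 2·X^0·Y^2·Z^1.
  monomial -2·x^0·y^1 ↦ -2·X^0·Y^1·Z^2.
  monomial 3·x^0·y^0 ↦ 3·X^0·Y^0·Z^3.
Collecting: F(X, Y, Z) = 2*X**3 + 3*X**2*Y - X**2*Z - 2*X*Y**2 - X*Y*Z + 2*Y**3 + 2*Y**2*Z - 2*Y*Z**2 + 3*Z**3.


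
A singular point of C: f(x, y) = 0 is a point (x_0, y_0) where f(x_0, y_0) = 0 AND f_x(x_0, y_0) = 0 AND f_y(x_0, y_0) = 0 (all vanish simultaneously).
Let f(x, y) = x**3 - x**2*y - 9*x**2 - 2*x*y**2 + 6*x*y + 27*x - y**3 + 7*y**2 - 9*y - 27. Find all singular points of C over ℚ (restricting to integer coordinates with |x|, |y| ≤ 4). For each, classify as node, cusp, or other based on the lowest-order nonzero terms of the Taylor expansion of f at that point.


Singular points: {(3, 0)}; classification: cusp.

Compute partial derivatives:
  f_x = 3*x**2 - 2*x*y - 18*x - 2*y**2 + 6*y + 27.
  f_y = -x**2 - 4*x*y + 6*x - 3*y**2 + 14*y - 9.
Scan x_0 ∈ {−4, ..., 4}. For each x_0, f_y(x_0, y) is a polynomial in y; find its integer roots y ∈ {−4, ..., 4}, then test f_x and f at those candidates.
  x = -4: f_y(-4, y) = -3*y**2 + 30*y - 49; no integer root y with |y| ≤ 4.
  x = -3: f_y(-3, y) = -3*y**2 + 26*y - 36; no integer root y with |y| ≤ 4.
  x = -2: f_y(-2, y) = -3*y**2 + 22*y - 25; no integer root y with |y| ≤ 4.
  x = -1: f_y(-1, y) = -3*y**2 + 18*y - 16; no integer root y with |y| ≤ 4.
  x = 0: f_y(0, y) = -3*y**2 + 14*y - 9; no integer root y with |y| ≤ 4.
  x = 1: f_y(1, y) = -3*y**2 + 10*y - 4; no integer root y with |y| ≤ 4.
  x = 2: f_y(2, y) = -3*y**2 + 6*y - 1; no integer root y with |y| ≤ 4.
  x = 3: f_y(3, y) = -3*y**2 + 2*y; vanishes at y ∈ {0}. (3, 0): f_x = 0, f = 0 — SINGULAR.
  x = 4: f_y(4, y) = -3*y**2 - 2*y - 1; no integer root y with |y| ≤ 4.
Only singular point on the grid: (3, 0).
Classify: substitute x = 3 + u, y = 0 + v and expand: f = u**3 - u**2*v - 2*u*v**2 - v**3 + v**2.
No constant or linear terms (consistent with a singular point). Quadratic part: v**2. Cubic part: u**3 - u**2*v - 2*u*v**2 - v**3.
The quadratic part v**2 is a perfect square, so there is a single (double) tangent line v = 0, i.e. y = 0. Restricting the cubic part to that line (v = 0) leaves u**3 ≠ 0, so f is not divisible by v and the branch is v² ≈ -u**3 to lowest order — this is a cusp.
Classification: cusp.


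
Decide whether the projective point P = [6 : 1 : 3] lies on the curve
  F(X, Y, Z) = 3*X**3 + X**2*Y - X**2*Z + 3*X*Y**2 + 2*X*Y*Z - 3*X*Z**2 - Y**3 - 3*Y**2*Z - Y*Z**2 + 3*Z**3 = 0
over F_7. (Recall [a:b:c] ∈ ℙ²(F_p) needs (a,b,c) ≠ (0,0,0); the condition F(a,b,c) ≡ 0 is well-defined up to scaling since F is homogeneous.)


F(6,1,3) ≡ 5 (mod 7); P is NOT on the curve.

Evaluate F(6, 1, 3) term-by-term (mod 7).
  3*X**3 ↦ 3·216·1·1 = 648
  X**2*Y ↦ 1·36·1·1 = 36
  -X**2*Z ↦ -1·36·1·3 = -108
  3*X*Y**2 ↦ 3·6·1·1 = 18
  2*X*Y*Z ↦ 2·6·1·3 = 36
  -3*X*Z**2 ↦ -3·6·1·9 = -162
  -Y**3 ↦ -1·1·1·1 = -1
  -3*Y**2*Z ↦ -3·1·1·3 = -9
  -Y*Z**2 ↦ -1·1·1·9 = -9
  3*Z**3 ↦ 3·1·1·27 = 81
Sum: F(6, 1, 3) = (648) + (36) + (-108) + (18) + (36) + (-162) + (-1) + (-9) + (-9) + (81) = 530.
Reducing mod 7: 530 ≡ 5 (mod 7).
Since F(a, b, c) ≡ 5 ≠ 0 (mod 7), P does NOT lie on the curve.


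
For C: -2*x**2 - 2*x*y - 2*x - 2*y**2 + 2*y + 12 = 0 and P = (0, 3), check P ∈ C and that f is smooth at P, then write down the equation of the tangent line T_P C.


Tangent line at P: -8*x - 10*y + 30 = 0.

Step 1: f(0, 3) = 0, so P lies on C.
Step 2: partial derivatives
  f_x(x, y) = -4*x - 2*y - 2, f_y(x, y) = -2*x - 4*y + 2.
  f_x(P) = -8, f_y(P) = -10 (gradient nonzero, so P is smooth).
Step 3: tangent line at P: -8·(x − 0) + -10·(y − 3) = 0.
Expanding: -8*x - 10*y + 30 = 0.


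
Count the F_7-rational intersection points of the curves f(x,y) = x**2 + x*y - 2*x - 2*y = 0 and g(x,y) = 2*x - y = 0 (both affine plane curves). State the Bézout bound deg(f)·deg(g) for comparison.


Common zeros: {(0, 0), (2, 4)}; count = 2; Bézout bound = 2.

deg(f) = 2, deg(g) = 1, so Bézout bound = 2.
Scan x ∈ F_7. For each x, list the y ∈ F_7 with f(x, y) ≡ 0 and those with g(x, y) ≡ 0 (mod 7); the common zeros in that column are the intersection.
  x = 0: f ≡ 0 at y ∈ {0}; g ≡ 0 at y ∈ {0}; common: {0}.
  x = 1: f ≡ 0 at y ∈ {6}; g ≡ 0 at y ∈ {2}; common: ∅.
  x = 2: f ≡ 0 at y ∈ {0, 1, 2, 3, 4, 5, 6}; g ≡ 0 at y ∈ {4}; common: {4}.
  x = 3: f ≡ 0 at y ∈ {4}; g ≡ 0 at y ∈ {6}; common: ∅.
  x = 4: f ≡ 0 at y ∈ {3}; g ≡ 0 at y ∈ {1}; common: ∅.
  x = 5: f ≡ 0 at y ∈ {2}; g ≡ 0 at y ∈ {3}; common: ∅.
  x = 6: f ≡ 0 at y ∈ {1}; g ≡ 0 at y ∈ {5}; common: ∅.
Collecting: common zeros = {(0, 0), (2, 4)}, so the count is 2.
Comparison with the Bézout bound: 2 ≤ 2 = deg(f)·deg(g), as expected for curves with no common component (the bound is attained).


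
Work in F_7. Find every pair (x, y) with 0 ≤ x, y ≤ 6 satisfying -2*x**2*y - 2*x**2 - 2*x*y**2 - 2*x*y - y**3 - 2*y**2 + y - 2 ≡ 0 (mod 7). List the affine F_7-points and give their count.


Affine F_7-points: {(2, 1), (4, 1), (5, 3), (6, 3)}; count = 4.

For each of the 49 pairs (x, y) ∈ F_7², evaluate f(x, y) mod 7. Record the zeros.
  x = 0: [0↦5, 1↦3, 2↦5, 3↦5, 4↦4, 5↦3, 6↦3]  zeros at y ∈ ∅
  x = 1: [0↦3, 1↦2, 2↦1, 3↦1, 4↦3, 5↦1, 6↦3]  zeros at y ∈ ∅
  x = 2: [0↦4, 1↦0, 2↦6, 3↦2, 4↦3, 5↦3, 6↦3]  zeros at y ∈ {1}
  x = 3: [0↦1, 1↦4, 2↦6, 3↦1, 4↦4, 5↦2, 6↦3]  zeros at y ∈ ∅
  x = 4: [0↦1, 1↦0, 2↦1, 3↦5, 4↦6, 5↦5, 6↦3]  zeros at y ∈ {1}
  x = 5: [0↦4, 1↦2, 2↦5, 3↦0, 4↦2, 5↦5, 6↦3]  zeros at y ∈ {3}
  x = 6: [0↦3, 1↦3, 2↦4, 3↦0, 4↦6, 5↦2, 6↦3]  zeros at y ∈ {3}
Collecting zeros: affine points = {(2, 1), (4, 1), (5, 3), (6, 3)}.
Total count |C(F_7)_aff| = 4.


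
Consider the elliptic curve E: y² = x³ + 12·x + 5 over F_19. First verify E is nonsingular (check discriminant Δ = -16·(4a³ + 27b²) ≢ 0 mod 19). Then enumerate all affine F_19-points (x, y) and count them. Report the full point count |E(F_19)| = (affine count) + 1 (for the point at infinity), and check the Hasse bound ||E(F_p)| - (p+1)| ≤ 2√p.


Affine points = {(0, 9), (0, 10), (3, 7), (3, 12), (5, 0), (8, 9), (8, 10), (9, 5), (9, 14), (10, 2), (10, 17), (11, 9), (11, 10), (15, 8), (15, 11), (17, 7), (17, 12), (18, 7), (18, 12)}; affine count = 19; |E(F_19)| = 20.

Discriminant check: Δ ∝ 4a³ + 27b² = 4·12³ + 27·5² = 4·1728 + 27·25 ≡ 6 (mod 19). Nonzero ⇒ E is nonsingular.
For each x ∈ F_19, compute rhs = x³ + 12·x + 5 mod 19, then count y ∈ F_19 with y² ≡ rhs.
  x = 0: rhs = 5, matching y values: 9, 10 (2 points).
  x = 1: rhs = 18, matching y values: none (0 points).
  x = 2: rhs = 18, matching y values: none (0 points).
  x = 3: rhs = 11, matching y values: 7, 12 (2 points).
  x = 4: rhs = 3, matching y values: none (0 points).
  x = 5: rhs = 0, matching y values: 0 (1 points).
  x = 6: rhs = 8, matching y values: none (0 points).
  x = 7: rhs = 14, matching y values: none (0 points).
  x = 8: rhs = 5, matching y values: 9, 10 (2 points).
  x = 9: rhs = 6, matching y values: 5, 14 (2 points).
  x = 10: rhs = 4, matching y values: 2, 17 (2 points).
  x = 11: rhs = 5, matching y values: 9, 10 (2 points).
  x = 12: rhs = 15, matching y values: none (0 points).
  x = 13: rhs = 2, matching y values: none (0 points).
  x = 14: rhs = 10, matching y values: none (0 points).
  x = 15: rhs = 7, matching y values: 8, 11 (2 points).
  x = 16: rhs = 18, matching y values: none (0 points).
  x = 17: rhs = 11, matching y values: 7, 12 (2 points).
  x = 18: rhs = 11, matching y values: 7, 12 (2 points).
Total affine count: 19.
Full point count |E(F_19)| = 19 + 1 = 20.
Hasse bound: |20 − (19+1)| = |0| = 0 ≤ 2√19 ≈ 8.7178 ✓.


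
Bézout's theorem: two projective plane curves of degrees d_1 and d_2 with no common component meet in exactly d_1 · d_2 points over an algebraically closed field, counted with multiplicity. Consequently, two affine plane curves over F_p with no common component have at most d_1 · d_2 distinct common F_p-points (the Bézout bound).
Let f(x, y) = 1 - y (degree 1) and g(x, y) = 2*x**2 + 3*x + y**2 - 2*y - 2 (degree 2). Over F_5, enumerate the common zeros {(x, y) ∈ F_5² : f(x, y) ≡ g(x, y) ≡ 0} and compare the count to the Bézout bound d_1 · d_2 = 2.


Common zeros: ∅; count = 0; Bézout bound = 2.

deg(f) = 1, deg(g) = 2, so Bézout bound = 2.
Scan x ∈ F_5. For each x, list the y ∈ F_5 with f(x, y) ≡ 0 and those with g(x, y) ≡ 0 (mod 5); the common zeros in that column are the intersection.
  x = 0: f ≡ 0 at y ∈ {1}; g ≡ 0 at y ∈ ∅; common: ∅.
  x = 1: f ≡ 0 at y ∈ {1}; g ≡ 0 at y ∈ ∅; common: ∅.
  x = 2: f ≡ 0 at y ∈ {1}; g ≡ 0 at y ∈ {3, 4}; common: ∅.
  x = 3: f ≡ 0 at y ∈ {1}; g ≡ 0 at y ∈ {0, 2}; common: ∅.
  x = 4: f ≡ 0 at y ∈ {1}; g ≡ 0 at y ∈ {3, 4}; common: ∅.
Collecting: common zeros = ∅, so the count is 0.
Comparison with the Bézout bound: 0 ≤ 2 = deg(f)·deg(g), as expected for curves with no common component (the affine F_5-count falls short of the bound because intersections may lie at infinity, over extension fields, or carry multiplicity).


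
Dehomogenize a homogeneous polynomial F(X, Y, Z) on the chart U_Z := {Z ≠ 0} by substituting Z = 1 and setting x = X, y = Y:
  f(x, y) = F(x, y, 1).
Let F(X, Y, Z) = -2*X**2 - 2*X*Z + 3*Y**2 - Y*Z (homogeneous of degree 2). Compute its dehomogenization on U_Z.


f(x, y) = -2*x**2 - 2*x + 3*y**2 - y

On U_Z we set Z = 1. Each monomial c·X^i·Y^j·Z^k in F becomes c·x^i·y^j·1^k = c·x^i·y^j.
Substituting Z = 1: F(X, Y, 1) = -2*x**2 - 2*x + 3*y**2 - y.
Note: deg(f) ≤ deg(F) = 2; strict inequality happens when F is divisible by Z (lost terms).


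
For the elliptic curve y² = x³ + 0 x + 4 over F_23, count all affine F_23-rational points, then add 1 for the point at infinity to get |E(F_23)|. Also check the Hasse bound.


Affine points = {(0, 2), (0, 21), (2, 9), (2, 14), (3, 10), (3, 13), (6, 6), (6, 17), (7, 5), (7, 18), (11, 1), (11, 22), (13, 4), (13, 19), (16, 11), (16, 12), (17, 8), (17, 15), (19, 3), (19, 20), (20, 0), (22, 7), (22, 16)}; affine count = 23; |E(F_23)| = 24.

Discriminant check: Δ ∝ 4a³ + 27b² = 4·0³ + 27·4² = 4·0 + 27·16 ≡ 18 (mod 23). Nonzero ⇒ E is nonsingular.
For each x ∈ F_23, compute rhs = x³ + 0·x + 4 mod 23, then count y ∈ F_23 with y² ≡ rhs.
  x = 0: rhs = 4, matching y values: 2, 21 (2 points).
  x = 1: rhs = 5, matching y values: none (0 points).
  x = 2: rhs = 12, matching y values: 9, 14 (2 points).
  x = 3: rhs = 8, matching y values: 10, 13 (2 points).
  x = 4: rhs = 22, matching y values: none (0 points).
  x = 5: rhs = 14, matching y values: none (0 points).
  x = 6: rhs = 13, matching y values: 6, 17 (2 points).
  x = 7: rhs = 2, matching y values: 5, 18 (2 points).
  x = 8: rhs = 10, matching y values: none (0 points).
  x = 9: rhs = 20, matching y values: none (0 points).
  x = 10: rhs = 15, matching y values: none (0 points).
  x = 11: rhs = 1, matching y values: 1, 22 (2 points).
  x = 12: rhs = 7, matching y values: none (0 points).
  x = 13: rhs = 16, matching y values: 4, 19 (2 points).
  x = 14: rhs = 11, matching y values: none (0 points).
  x = 15: rhs = 21, matching y values: none (0 points).
  x = 16: rhs = 6, matching y values: 11, 12 (2 points).
  x = 17: rhs = 18, matching y values: 8, 15 (2 points).
  x = 18: rhs = 17, matching y values: none (0 points).
  x = 19: rhs = 9, matching y values: 3, 20 (2 points).
  x = 20: rhs = 0, matching y values: 0 (1 points).
  x = 21: rhs = 19, matching y values: none (0 points).
  x = 22: rhs = 3, matching y values: 7, 16 (2 points).
Total affine count: 23.
Full point count |E(F_23)| = 23 + 1 = 24.
Hasse bound: |24 − (23+1)| = |0| = 0 ≤ 2√23 ≈ 9.5917 ✓.


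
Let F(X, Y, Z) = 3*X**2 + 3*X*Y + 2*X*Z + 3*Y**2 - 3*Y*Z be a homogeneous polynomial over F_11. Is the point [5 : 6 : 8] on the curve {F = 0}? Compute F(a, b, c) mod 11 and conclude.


F(5,6,8) ≡ 0 (mod 11); P is on the curve.

Evaluate F(5, 6, 8) term-by-term (mod 11).
  3*X**2 ↦ 3·25·1·1 = 75
  3*X*Y ↦ 3·5·6·1 = 90
  2*X*Z ↦ 2·5·1·8 = 80
  3*Y**2 ↦ 3·1·36·1 = 108
  -3*Y*Z ↦ -3·1·6·8 = -144
Sum: F(5, 6, 8) = (75) + (90) + (80) + (108) + (-144) = 209.
Reducing mod 11: 209 ≡ 0 (mod 11).
Since F(a, b, c) ≡ 0 (mod 11), P lies on the curve.


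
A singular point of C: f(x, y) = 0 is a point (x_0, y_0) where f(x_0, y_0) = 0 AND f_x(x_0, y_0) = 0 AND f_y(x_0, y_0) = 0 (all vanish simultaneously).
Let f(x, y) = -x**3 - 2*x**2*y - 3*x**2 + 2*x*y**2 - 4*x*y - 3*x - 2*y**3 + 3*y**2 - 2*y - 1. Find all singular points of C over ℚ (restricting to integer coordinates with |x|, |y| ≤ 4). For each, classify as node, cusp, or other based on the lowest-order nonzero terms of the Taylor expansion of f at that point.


Singular points: {(-1, 0)}; classification: cusp.

Compute partial derivatives:
  f_x = -3*x**2 - 4*x*y - 6*x + 2*y**2 - 4*y - 3.
  f_y = -2*x**2 + 4*x*y - 4*x - 6*y**2 + 6*y - 2.
Scan x_0 ∈ {−4, ..., 4}. For each x_0, f_y(x_0, y) is a polynomial in y; find its integer roots y ∈ {−4, ..., 4}, then test f_x and f at those candidates.
  x = -4: f_y(-4, y) = -6*y**2 - 10*y - 18; no integer root y with |y| ≤ 4.
  x = -3: f_y(-3, y) = -6*y**2 - 6*y - 8; no integer root y with |y| ≤ 4.
  x = -2: f_y(-2, y) = -6*y**2 - 2*y - 2; no integer root y with |y| ≤ 4.
  x = -1: f_y(-1, y) = -6*y**2 + 2*y; vanishes at y ∈ {0}. (-1, 0): f_x = 0, f = 0 — SINGULAR.
  x = 0: f_y(0, y) = -6*y**2 + 6*y - 2; no integer root y with |y| ≤ 4.
  x = 1: f_y(1, y) = -6*y**2 + 10*y - 8; no integer root y with |y| ≤ 4.
  x = 2: f_y(2, y) = -6*y**2 + 14*y - 18; no integer root y with |y| ≤ 4.
  x = 3: f_y(3, y) = -6*y**2 + 18*y - 32; no integer root y with |y| ≤ 4.
  x = 4: f_y(4, y) = -6*y**2 + 22*y - 50; no integer root y with |y| ≤ 4.
Only singular point on the grid: (-1, 0).
Classify: substitute x = -1 + u, y = 0 + v and expand: f = -u**3 - 2*u**2*v + 2*u*v**2 - 2*v**3 + v**2.
No constant or linear terms (consistent with a singular point). Quadratic part: v**2. Cubic part: -u**3 - 2*u**2*v + 2*u*v**2 - 2*v**3.
The quadratic part v**2 is a perfect square, so there is a single (double) tangent line v = 0, i.e. y = 0. Restricting the cubic part to that line (v = 0) leaves -u**3 ≠ 0, so f is not divisible by v and the branch is v² ≈ u**3 to lowest order — this is a cusp.
Classification: cusp.


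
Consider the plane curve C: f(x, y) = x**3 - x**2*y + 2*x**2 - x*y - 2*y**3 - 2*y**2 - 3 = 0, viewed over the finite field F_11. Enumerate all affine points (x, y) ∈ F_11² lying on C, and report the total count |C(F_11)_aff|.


Affine F_11-points: {(0, 8), (1, 0), (2, 3), (2, 9), (3, 3), (5, 2), (7, 3), (8, 1), (10, 6)}; count = 9.

For each of the 121 pairs (x, y) ∈ F_11², evaluate f(x, y) mod 11. Record the zeros.
  x = 0: [0↦8, 1↦4, 2↦6, 3↦2, 4↦2, 5↦5, 6↦10, 7↦5, 8↦0, 9↦5, 10↦8]  zeros at y ∈ {8}
  x = 1: [0↦0, 1↦5, 2↦5, 3↦10, 4↦8, 5↦9, 6↦1, 7↦5, 8↦9, 9↦1, 10↦2]  zeros at y ∈ {0}
  x = 2: [0↦2, 1↦3, 2↦10, 3↦0, 4↦5, 5↦2, 6↦1, 7↦1, 8↦1, 9↦0, 10↦8]  zeros at y ∈ {3, 9}
  x = 3: [0↦9, 1↦4, 2↦5, 3↦0, 4↦10, 5↦1, 6↦5, 7↦10, 8↦4, 9↦8, 10↦10]  zeros at y ∈ {3}
  x = 4: [0↦5, 1↦3, 2↦7, 3↦5, 4↦7, 5↦1, 6↦8, 7↦5, 8↦2, 9↦9, 10↦3]  zeros at y ∈ ∅
  x = 5: [0↦7, 1↦6, 2↦0, 3↦10, 4↦2, 5↦8, 6↦5, 7↦3, 8↦1, 9↦9, 10↦4]  zeros at y ∈ {2}
  x = 6: [0↦10, 1↦8, 2↦1, 3↦10, 4↦1, 5↦6, 6↦2, 7↦10, 8↦7, 9↦3, 10↦8]  zeros at y ∈ ∅
  x = 7: [0↦9, 1↦4, 2↦5, 3↦0, 4↦10, 5↦1, 6↦5, 7↦10, 8↦4, 9↦8, 10↦10]  zeros at y ∈ {3}
  x = 8: [0↦10, 1↦0, 2↦7, 3↦8, 4↦2, 5↦10, 6↦9, 7↦9, 8↦9, 9↦8, 10↦5]  zeros at y ∈ {1}
  x = 9: [0↦8, 1↦2, 2↦2, 3↦7, 4↦5, 5↦6, 6↦9, 7↦2, 8↦6, 9↦9, 10↦10]  zeros at y ∈ ∅
  x = 10: [0↦9, 1↦5, 2↦7, 3↦3, 4↦3, 5↦6, 6↦0, 7↦6, 8↦1, 9↦6, 10↦9]  zeros at y ∈ {6}
Collecting zeros: affine points = {(0, 8), (1, 0), (2, 3), (2, 9), (3, 3), (5, 2), (7, 3), (8, 1), (10, 6)}.
Total count |C(F_11)_aff| = 9.
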